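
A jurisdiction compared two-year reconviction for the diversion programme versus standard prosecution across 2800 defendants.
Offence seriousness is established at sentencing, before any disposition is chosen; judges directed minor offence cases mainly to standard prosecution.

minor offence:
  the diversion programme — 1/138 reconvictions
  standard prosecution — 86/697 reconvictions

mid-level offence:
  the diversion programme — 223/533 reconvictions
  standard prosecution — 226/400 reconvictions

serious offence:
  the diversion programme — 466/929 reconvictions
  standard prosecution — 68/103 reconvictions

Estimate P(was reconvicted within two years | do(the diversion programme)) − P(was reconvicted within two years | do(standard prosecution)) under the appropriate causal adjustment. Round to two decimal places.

the diversion programme is lower inside every offence seriousness stratum but standard prosecution is lower in aggregate. Whether to stratify depends on how offence seriousness relates to the disposition.
The imbalance in offence seriousness arose from how defendants were allocated, not from anything the disposition did; and offence seriousness independently affects the outcome. The pooled gap is confounded — condition on offence seriousness.
Adjusting over the population distribution of offence seriousness: 0.298·(0.007−0.123) + 0.333·(0.418−0.565) + 0.369·(0.502−0.660) = -0.142.

-0.14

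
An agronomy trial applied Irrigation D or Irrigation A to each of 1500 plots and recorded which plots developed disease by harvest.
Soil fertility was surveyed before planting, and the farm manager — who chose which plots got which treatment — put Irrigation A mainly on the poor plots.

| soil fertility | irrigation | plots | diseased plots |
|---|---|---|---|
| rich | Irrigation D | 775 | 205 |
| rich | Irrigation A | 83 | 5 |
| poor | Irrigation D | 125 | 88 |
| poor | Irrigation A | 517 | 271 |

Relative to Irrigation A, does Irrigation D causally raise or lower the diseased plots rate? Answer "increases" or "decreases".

increases

The soil fertility-specific comparison favours Irrigation A throughout, but the pooled figures favour Irrigation D. The question is whether to condition on soil fertility.
Nothing the irrigation does changes soil fertility; the imbalance is an allocation artefact. With soil fertility also predicting the outcome, the pooled figure is confounded, and the within-stratum comparison is the causal one.
Within each level — rich: 26.5% vs 6.0%; poor: 70.4% vs 52.4% — Irrigation A is lower every time.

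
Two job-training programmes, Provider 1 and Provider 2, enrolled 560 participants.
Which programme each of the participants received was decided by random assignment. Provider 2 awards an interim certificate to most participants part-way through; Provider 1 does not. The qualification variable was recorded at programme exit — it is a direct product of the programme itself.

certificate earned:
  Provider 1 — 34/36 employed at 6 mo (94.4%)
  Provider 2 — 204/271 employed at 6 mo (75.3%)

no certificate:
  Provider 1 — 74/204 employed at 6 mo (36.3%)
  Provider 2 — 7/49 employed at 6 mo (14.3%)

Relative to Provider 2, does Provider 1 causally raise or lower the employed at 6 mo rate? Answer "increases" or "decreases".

Provider 1 is higher inside every qualification attained during the programme stratum but Provider 2 is higher in aggregate. Whether to stratify depends on how qualification attained during the programme relates to the programme.
Stratifying would compare programmes among participants the programmes themselves sorted into qualification attained during the programme groups — a form of selection on an intermediate. The unconditioned pooled rates give the total causal effect.
Pooled: Provider 1 45.0% vs Provider 2 65.9%; Provider 2 is higher overall.

decreases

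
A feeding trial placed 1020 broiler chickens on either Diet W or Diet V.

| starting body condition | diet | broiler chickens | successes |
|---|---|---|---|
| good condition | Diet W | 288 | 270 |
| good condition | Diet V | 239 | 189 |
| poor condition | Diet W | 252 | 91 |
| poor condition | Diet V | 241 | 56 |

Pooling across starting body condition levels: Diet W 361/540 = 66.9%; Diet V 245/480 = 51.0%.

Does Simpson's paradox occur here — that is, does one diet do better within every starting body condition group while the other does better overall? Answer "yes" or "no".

Within each starting body condition level (good condition 93.8% vs 79.1%; poor condition 36.1% vs 23.2%), Diet W has the higher rate every time. Pooled: 66.9% vs 51.0% — Diet W has the higher rate overall. They agree.

no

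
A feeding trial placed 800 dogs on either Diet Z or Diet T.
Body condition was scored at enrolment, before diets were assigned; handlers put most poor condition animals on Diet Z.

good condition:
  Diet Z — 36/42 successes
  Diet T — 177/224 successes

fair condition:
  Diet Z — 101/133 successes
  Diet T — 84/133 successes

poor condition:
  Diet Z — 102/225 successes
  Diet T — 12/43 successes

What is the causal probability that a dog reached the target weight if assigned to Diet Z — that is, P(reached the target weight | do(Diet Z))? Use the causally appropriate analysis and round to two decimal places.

The stratified and pooled comparisons disagree (Diet Z wins within each starting body condition; Diet T wins overall), so the answer turns on the causal role of starting body condition.
Here starting body condition is a common cause — it drives both which diet a case falls under and the outcome. The crude comparison mixes populations; the stratum-specific rates are the causally relevant ones.
Standardising Diet Z to the population starting body condition mix: 0.333·36/42 + 0.333·101/133 + 0.335·102/225 = 0.689.

0.69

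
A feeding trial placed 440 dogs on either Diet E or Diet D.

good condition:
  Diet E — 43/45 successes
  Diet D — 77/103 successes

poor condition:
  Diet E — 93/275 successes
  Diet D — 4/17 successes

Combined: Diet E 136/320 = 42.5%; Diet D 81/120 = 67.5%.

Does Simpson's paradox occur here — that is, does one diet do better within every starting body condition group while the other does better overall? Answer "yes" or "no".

yes

Within each starting body condition level (good condition 95.6% vs 74.8%; poor condition 33.8% vs 23.5%), Diet E has the higher rate every time. Pooled: 42.5% vs 67.5% — Diet D has the higher rate overall. The two comparisons disagree.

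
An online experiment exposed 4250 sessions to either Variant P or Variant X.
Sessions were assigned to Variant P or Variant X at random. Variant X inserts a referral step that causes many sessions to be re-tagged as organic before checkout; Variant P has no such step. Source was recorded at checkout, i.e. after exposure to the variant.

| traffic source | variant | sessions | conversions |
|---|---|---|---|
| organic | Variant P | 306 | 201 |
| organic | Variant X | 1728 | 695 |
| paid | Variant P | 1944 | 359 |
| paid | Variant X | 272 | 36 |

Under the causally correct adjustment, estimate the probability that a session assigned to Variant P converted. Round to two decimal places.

The traffic source-specific comparison favours Variant P throughout, but the pooled figures favour Variant X. The question is whether to condition on traffic source.
Traffic source lies on the pathway variant → traffic source → outcome, so adjusting for it blocks the indirect effect. For the total causal effect of variant, use the unadjusted pooled rates.
So P(outcome | do(Variant P)) is just the pooled rate for Variant P: 560/2250 = 0.249.

0.25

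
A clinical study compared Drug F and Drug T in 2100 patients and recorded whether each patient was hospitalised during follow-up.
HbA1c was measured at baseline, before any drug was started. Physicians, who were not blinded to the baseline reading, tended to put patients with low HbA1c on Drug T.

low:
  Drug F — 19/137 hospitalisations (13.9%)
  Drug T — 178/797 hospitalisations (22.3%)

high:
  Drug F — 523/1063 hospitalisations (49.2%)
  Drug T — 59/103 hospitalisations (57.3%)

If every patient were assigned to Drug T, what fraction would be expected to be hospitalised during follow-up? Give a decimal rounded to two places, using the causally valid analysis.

0.42

Drug F is lower inside every HbA1c stratum but Drug T is lower in aggregate. Whether to stratify depends on how HbA1c relates to the drug.
HbA1c is set before the drug has any effect — it is not caused by the drug — and it independently drives the outcome. That makes it a confounder, so the causal comparison is within HbA1c levels.
Standardising Drug T to the population HbA1c mix: 0.445·178/797 + 0.555·59/103 = 0.417.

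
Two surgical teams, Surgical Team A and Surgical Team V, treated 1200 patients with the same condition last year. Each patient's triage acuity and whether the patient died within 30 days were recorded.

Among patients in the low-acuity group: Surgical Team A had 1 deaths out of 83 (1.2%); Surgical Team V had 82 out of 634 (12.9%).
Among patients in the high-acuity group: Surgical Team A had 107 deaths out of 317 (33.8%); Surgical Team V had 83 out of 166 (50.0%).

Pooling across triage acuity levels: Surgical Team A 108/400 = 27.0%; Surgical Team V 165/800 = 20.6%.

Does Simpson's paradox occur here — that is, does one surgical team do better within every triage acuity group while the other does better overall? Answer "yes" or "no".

yes

Within each triage acuity level (low-acuity 1.2% vs 12.9%; high-acuity 33.8% vs 50.0%), Surgical Team A has the lower rate every time. Pooled: 27.0% vs 20.6% — Surgical Team V has the lower rate overall. The two comparisons disagree.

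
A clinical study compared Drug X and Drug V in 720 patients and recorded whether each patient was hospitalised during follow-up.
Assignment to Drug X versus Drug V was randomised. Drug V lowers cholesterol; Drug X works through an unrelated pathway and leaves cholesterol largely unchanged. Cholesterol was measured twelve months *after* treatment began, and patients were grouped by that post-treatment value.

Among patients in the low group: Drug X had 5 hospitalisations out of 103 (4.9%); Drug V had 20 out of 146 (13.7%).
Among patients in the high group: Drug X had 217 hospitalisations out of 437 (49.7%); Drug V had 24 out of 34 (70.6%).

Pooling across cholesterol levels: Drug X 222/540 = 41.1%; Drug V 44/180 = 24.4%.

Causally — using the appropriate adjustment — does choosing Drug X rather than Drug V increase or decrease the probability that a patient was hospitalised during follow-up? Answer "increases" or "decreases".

increases

Cholesterol lies on the pathway drug → cholesterol → outcome, so adjusting for it blocks the indirect effect. For the total causal effect of drug, use the unadjusted pooled rates.
Pooled: Drug X 41.1% vs Drug V 24.4%; Drug V is lower overall.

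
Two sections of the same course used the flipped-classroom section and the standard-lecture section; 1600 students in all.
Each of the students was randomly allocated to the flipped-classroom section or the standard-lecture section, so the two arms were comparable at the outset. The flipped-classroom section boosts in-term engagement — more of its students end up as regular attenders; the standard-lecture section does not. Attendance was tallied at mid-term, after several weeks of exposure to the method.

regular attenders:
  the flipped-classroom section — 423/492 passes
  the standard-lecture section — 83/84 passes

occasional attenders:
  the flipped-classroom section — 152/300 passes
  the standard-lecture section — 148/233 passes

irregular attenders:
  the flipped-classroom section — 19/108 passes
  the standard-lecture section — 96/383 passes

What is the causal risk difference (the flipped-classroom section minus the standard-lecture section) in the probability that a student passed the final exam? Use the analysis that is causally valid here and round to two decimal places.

the standard-lecture section is higher inside every mid-term attendance stratum but the flipped-classroom section is higher in aggregate. Whether to stratify depends on how mid-term attendance relates to the teaching method.
Mid-term attendance is recorded after the teaching method and is itself shifted by it — it sits on the causal path from teaching method to outcome. Conditioning on a mediator would strip out part of the effect we want; the pooled comparison gives the total causal effect.
The causal difference is the pooled difference: 0.660 − 0.467 = +0.193.

+0.19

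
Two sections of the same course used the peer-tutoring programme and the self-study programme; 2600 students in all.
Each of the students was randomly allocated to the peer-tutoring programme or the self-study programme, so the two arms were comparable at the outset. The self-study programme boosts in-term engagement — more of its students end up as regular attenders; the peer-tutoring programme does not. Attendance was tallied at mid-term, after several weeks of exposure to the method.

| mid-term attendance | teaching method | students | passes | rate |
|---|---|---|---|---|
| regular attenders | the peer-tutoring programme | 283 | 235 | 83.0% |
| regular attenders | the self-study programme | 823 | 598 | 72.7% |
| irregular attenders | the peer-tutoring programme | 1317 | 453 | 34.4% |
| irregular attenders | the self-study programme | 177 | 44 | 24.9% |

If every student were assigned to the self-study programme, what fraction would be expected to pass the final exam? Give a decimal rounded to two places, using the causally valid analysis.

0.64

Mid-term attendance is recorded after the teaching method and is itself shifted by it — it sits on the causal path from teaching method to outcome. Conditioning on a mediator would strip out part of the effect we want; the pooled comparison gives the total causal effect.
So P(outcome | do(the self-study programme)) is just the pooled rate for the self-study programme: 642/1000 = 0.642.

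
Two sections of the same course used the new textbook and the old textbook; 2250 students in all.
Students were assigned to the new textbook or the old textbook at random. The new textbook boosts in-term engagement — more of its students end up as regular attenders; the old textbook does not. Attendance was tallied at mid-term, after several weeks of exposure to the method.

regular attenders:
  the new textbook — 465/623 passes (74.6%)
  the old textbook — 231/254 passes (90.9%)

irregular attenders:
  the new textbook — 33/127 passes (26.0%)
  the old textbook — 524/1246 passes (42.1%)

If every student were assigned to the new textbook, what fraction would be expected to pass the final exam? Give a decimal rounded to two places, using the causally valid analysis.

The mid-term attendance-specific comparison favours the old textbook throughout, but the pooled figures favour the new textbook. The question is whether to condition on mid-term attendance.
Because the teaching method influences mid-term attendance, mid-term attendance is a post-treatment mediator, not a confounder. Stratifying on it would bias the estimate; the causal effect is the crude pooled difference.
So P(outcome | do(the new textbook)) is just the pooled rate for the new textbook: 498/750 = 0.664.

0.66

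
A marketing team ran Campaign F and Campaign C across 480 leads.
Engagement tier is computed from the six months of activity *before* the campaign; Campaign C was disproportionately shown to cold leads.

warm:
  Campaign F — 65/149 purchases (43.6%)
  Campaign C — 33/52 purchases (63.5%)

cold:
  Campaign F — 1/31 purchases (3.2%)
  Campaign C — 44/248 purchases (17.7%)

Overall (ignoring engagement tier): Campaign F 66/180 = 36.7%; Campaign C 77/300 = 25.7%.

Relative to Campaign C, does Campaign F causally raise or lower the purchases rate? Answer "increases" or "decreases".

Nothing the campaign does changes engagement tier; the imbalance is an allocation artefact. With engagement tier also predicting the outcome, the pooled figure is confounded, and the within-stratum comparison is the causal one.
Within each level — warm: 43.6% vs 63.5%; cold: 3.2% vs 17.7% — Campaign C is higher every time.

decreases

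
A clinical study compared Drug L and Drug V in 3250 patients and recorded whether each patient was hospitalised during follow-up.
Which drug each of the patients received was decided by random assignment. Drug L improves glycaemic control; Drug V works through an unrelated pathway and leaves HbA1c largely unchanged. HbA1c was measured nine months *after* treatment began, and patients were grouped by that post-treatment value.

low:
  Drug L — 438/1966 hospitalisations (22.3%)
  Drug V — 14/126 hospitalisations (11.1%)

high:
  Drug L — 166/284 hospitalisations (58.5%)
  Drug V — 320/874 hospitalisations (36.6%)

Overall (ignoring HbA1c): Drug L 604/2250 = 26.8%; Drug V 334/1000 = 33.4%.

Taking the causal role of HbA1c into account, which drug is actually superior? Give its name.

The HbA1c-specific comparison favours Drug V throughout, but the pooled figures favour Drug L. The question is whether to condition on HbA1c.
Stratifying would compare drugs among patients the drugs themselves sorted into HbA1c groups — a form of selection on an intermediate. The unconditioned pooled rates give the total causal effect.
Pooled: Drug L 26.8% vs Drug V 33.4%; Drug L is lower overall.

Drug L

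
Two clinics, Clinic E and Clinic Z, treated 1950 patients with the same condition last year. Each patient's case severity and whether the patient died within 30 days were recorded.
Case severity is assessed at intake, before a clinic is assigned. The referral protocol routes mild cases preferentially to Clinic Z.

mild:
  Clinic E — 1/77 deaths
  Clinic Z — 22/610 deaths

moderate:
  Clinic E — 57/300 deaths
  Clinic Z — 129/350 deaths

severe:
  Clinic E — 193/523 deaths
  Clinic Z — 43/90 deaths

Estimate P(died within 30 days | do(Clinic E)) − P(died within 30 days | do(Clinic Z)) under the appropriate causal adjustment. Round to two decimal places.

-0.10

The case severity-specific comparison favours Clinic E throughout, but the pooled figures favour Clinic Z. The question is whether to condition on case severity.
Case severity is set before the clinic has any effect — it is not caused by the clinic — and it independently drives the outcome. That makes it a confounder, so the causal comparison is within case severity levels.
Adjusting over the population distribution of case severity: 0.352·(0.013−0.036) + 0.333·(0.190−0.369) + 0.314·(0.369−0.478) = -0.102.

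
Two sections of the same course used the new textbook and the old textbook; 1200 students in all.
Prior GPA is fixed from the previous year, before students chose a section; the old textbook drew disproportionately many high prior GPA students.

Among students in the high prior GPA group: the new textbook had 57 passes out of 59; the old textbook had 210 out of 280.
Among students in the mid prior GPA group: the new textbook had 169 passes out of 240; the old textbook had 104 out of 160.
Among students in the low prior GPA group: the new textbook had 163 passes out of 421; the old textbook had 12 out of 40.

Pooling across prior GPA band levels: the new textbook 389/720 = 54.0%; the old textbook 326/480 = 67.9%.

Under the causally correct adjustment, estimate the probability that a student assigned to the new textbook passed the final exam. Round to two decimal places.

0.66

the new textbook is higher inside every prior GPA band stratum but the old textbook is higher in aggregate. Whether to stratify depends on how prior GPA band relates to the teaching method.
Prior GPA band satisfies the back-door criterion: it is not a descendant of the teaching method, and it blocks the spurious path from teaching method to outcome. Adjusting for it (i.e., using the within-prior GPA band rates) gives the causal effect.
Standardising the new textbook to the population prior GPA band mix: 0.282·57/59 + 0.333·169/240 + 0.384·163/421 = 0.656.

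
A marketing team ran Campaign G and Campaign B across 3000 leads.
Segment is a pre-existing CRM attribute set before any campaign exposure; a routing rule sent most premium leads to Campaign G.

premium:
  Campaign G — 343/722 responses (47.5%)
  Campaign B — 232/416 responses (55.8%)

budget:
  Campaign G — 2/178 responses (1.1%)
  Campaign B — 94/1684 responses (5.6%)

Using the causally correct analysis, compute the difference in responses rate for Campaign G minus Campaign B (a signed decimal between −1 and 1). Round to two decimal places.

-0.06

The customer segment-specific comparison favours Campaign B throughout, but the pooled figures favour Campaign G. The question is whether to condition on customer segment.
Since customer segment is a pre-existing factor (not a product of the campaign) and it affects the outcome on its own, it is a confounder. The stratified rates, not the pooled rate, identify the causal effect.
Adjusting over the population distribution of customer segment: 0.379·(0.475−0.558) + 0.621·(0.011−0.056) = -0.059.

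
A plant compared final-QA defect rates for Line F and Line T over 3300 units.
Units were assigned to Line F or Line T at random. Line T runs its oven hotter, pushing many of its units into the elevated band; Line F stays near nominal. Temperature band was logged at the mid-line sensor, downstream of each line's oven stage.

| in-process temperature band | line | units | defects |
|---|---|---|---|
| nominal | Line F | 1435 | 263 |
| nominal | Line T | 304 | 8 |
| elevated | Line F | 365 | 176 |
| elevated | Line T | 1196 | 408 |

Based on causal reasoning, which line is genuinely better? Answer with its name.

Line F

In-process temperature band lies on the pathway line → in-process temperature band → outcome, so adjusting for it blocks the indirect effect. For the total causal effect of line, use the unadjusted pooled rates.
Pooled: Line F 24.4% vs Line T 27.7%; Line F is lower overall.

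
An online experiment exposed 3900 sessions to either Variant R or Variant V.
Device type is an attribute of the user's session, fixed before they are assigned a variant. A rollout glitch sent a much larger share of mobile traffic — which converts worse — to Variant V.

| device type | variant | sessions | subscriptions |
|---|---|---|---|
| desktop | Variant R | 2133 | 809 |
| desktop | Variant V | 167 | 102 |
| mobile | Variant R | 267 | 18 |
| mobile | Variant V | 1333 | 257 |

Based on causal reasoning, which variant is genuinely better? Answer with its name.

Variant V is higher inside every device type stratum but Variant R is higher in aggregate. Whether to stratify depends on how device type relates to the variant.
Device type differs across variants for reasons unrelated to any effect of the variant itself, and it separately predicts the outcome — a classic confounder. We must compare within device type levels.
Within each level — desktop: 37.9% vs 61.1%; mobile: 6.7% vs 19.3% — Variant V is higher every time.

Variant V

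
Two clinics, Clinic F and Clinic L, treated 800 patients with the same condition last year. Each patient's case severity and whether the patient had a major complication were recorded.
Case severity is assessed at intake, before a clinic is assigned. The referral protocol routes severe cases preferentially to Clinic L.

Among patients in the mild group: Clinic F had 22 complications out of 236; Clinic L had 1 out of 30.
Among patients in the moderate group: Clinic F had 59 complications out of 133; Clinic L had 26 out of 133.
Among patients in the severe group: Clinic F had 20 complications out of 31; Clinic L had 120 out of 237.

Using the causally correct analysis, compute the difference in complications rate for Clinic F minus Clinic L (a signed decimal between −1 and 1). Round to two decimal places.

Here case severity is a common cause — it drives both which clinic a case falls under and the outcome. The crude comparison mixes populations; the stratum-specific rates are the causally relevant ones.
Adjusting over the population distribution of case severity: 0.333·(0.093−0.033) + 0.333·(0.444−0.195) + 0.335·(0.645−0.506) = +0.149.

+0.15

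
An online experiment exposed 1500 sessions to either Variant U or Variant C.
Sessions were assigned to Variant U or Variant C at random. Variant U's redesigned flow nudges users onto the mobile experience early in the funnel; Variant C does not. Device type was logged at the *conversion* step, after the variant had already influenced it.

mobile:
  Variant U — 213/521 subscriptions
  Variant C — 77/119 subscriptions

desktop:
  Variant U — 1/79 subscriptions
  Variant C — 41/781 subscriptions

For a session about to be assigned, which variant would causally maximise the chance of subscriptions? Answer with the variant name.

Variant U

The stratified and pooled comparisons disagree (Variant C wins within each device type; Variant U wins overall), so the answer turns on the causal role of device type.
Device type here is a post-treatment variable shaped by the variant; conditioning on it would introduce bias rather than remove it. The overall comparison is the causal one.
Pooled: Variant U 35.7% vs Variant C 13.1%; Variant U is higher overall.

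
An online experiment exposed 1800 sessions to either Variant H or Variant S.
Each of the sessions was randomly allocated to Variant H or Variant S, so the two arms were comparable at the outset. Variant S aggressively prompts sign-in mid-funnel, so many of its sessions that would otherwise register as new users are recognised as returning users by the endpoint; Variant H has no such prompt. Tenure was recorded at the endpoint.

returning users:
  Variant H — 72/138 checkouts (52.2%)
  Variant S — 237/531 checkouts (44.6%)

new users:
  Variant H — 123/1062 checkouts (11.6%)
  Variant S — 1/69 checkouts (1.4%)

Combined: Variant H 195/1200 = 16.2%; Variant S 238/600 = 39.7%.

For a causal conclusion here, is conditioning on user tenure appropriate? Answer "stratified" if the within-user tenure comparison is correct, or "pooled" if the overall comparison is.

Variant H is higher inside every user tenure stratum but Variant S is higher in aggregate. Whether to stratify depends on how user tenure relates to the variant.
Because the variant influences user tenure, user tenure is a post-treatment mediator, not a confounder. Stratifying on it would bias the estimate; the causal effect is the crude pooled difference.
Pooled: Variant H 16.2% vs Variant S 39.7%; Variant S is higher overall.

pooled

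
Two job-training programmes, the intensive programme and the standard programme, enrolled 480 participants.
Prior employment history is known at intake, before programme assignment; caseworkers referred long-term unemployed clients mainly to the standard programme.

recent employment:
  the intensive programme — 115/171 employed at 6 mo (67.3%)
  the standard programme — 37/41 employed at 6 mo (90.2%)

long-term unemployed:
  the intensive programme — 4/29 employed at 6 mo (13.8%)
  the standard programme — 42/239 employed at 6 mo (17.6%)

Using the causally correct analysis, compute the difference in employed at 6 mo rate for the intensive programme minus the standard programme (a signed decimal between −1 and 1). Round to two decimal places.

-0.12

Prior employment history satisfies the back-door criterion: it is not a descendant of the programme, and it blocks the spurious path from programme to outcome. Adjusting for it (i.e., using the within-prior employment history rates) gives the causal effect.
Adjusting over the population distribution of prior employment history: 0.442·(0.673−0.902) + 0.558·(0.138−0.176) = -0.123.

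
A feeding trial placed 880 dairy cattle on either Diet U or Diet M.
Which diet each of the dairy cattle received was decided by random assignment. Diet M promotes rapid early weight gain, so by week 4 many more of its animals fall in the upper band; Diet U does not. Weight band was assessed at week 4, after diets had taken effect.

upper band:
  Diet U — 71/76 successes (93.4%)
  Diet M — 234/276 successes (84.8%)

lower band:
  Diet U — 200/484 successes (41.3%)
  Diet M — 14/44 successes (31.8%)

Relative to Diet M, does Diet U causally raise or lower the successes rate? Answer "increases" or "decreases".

Week-4 weight band lies on the pathway diet → week-4 weight band → outcome, so adjusting for it blocks the indirect effect. For the total causal effect of diet, use the unadjusted pooled rates.
Pooled: Diet U 48.4% vs Diet M 77.5%; Diet M is higher overall.

decreases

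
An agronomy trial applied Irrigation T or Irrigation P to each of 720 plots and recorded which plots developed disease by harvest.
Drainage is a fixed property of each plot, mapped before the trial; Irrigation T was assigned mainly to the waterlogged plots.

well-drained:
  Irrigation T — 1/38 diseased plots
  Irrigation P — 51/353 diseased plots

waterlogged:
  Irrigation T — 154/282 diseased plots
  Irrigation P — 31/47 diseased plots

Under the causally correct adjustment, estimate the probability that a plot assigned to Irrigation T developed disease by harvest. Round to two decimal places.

0.26

Field drainage is set before the irrigation has any effect — it is not caused by the irrigation — and it independently drives the outcome. That makes it a confounder, so the causal comparison is within field drainage levels.
Standardising Irrigation T to the population field drainage mix: 0.543·1/38 + 0.457·154/282 = 0.264.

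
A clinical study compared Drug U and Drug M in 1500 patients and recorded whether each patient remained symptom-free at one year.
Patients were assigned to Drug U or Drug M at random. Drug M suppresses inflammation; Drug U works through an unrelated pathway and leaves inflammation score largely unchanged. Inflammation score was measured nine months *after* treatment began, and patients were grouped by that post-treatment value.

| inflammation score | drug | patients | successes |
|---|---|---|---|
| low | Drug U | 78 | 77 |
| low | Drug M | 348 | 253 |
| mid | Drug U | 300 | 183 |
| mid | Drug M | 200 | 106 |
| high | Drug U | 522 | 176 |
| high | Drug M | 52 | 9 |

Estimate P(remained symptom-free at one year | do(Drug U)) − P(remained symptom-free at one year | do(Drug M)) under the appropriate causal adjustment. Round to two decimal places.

Inflammation score lies on the pathway drug → inflammation score → outcome, so adjusting for it blocks the indirect effect. For the total causal effect of drug, use the unadjusted pooled rates.
The causal difference is the pooled difference: 0.484 − 0.613 = -0.129.

-0.13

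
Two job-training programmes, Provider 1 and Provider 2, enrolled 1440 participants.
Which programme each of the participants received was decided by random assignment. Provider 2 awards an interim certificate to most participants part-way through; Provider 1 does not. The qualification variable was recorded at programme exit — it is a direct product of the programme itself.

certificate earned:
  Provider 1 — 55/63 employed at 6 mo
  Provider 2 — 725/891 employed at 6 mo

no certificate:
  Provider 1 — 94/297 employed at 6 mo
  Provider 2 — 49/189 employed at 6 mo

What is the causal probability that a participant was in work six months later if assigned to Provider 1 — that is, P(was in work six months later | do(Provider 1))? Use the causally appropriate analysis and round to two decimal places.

Qualification attained during the programme is downstream of the programme. One should not condition on a consequence of treatment, so the overall rates are the right comparison.
So P(outcome | do(Provider 1)) is just the pooled rate for Provider 1: 149/360 = 0.414.

0.41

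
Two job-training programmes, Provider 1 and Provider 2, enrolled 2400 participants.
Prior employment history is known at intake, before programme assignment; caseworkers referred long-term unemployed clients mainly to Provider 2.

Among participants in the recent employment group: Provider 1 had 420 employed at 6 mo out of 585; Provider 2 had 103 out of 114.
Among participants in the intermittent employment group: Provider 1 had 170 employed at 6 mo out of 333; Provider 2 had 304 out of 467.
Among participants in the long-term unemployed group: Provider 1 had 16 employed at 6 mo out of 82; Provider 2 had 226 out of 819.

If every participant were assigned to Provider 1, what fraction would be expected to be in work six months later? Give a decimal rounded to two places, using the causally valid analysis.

0.45

Prior employment history differs across programmes for reasons unrelated to any effect of the programme itself, and it separately predicts the outcome — a classic confounder. We must compare within prior employment history levels.
Standardising Provider 1 to the population prior employment history mix: 0.291·420/585 + 0.333·170/333 + 0.375·16/82 = 0.453.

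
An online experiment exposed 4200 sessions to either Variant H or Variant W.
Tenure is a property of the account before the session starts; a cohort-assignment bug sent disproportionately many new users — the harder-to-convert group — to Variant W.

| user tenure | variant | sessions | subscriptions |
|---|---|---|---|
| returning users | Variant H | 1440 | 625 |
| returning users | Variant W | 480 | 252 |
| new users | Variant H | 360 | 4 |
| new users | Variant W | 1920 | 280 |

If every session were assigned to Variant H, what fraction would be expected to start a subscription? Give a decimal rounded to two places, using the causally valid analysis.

0.20

Since user tenure is a pre-existing factor (not a product of the variant) and it affects the outcome on its own, it is a confounder. The stratified rates, not the pooled rate, identify the causal effect.
Standardising Variant H to the population user tenure mix: 0.457·625/1440 + 0.543·4/360 = 0.204.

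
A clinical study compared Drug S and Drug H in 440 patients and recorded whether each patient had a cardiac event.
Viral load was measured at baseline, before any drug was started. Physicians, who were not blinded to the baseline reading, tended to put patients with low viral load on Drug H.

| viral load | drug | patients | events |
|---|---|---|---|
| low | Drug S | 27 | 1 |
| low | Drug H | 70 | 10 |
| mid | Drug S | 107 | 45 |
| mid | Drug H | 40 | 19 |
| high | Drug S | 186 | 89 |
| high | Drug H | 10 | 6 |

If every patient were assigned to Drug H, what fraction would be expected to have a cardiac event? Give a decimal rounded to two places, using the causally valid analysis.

Viral load differs across drugs for reasons unrelated to any effect of the drug itself, and it separately predicts the outcome — a classic confounder. We must compare within viral load levels.
Standardising Drug H to the population viral load mix: 0.220·10/70 + 0.334·19/40 + 0.445·6/10 = 0.457.

0.46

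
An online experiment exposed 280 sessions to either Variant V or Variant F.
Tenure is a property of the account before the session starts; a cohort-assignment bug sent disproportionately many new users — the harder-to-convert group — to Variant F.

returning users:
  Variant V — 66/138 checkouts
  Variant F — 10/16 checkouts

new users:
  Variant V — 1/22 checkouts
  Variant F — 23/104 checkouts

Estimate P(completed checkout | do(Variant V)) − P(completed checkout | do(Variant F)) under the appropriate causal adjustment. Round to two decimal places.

-0.16

Here user tenure is a common cause — it drives both which variant a case falls under and the outcome. The crude comparison mixes populations; the stratum-specific rates are the causally relevant ones.
Adjusting over the population distribution of user tenure: 0.550·(0.478−0.625) + 0.450·(0.045−0.221) = -0.160.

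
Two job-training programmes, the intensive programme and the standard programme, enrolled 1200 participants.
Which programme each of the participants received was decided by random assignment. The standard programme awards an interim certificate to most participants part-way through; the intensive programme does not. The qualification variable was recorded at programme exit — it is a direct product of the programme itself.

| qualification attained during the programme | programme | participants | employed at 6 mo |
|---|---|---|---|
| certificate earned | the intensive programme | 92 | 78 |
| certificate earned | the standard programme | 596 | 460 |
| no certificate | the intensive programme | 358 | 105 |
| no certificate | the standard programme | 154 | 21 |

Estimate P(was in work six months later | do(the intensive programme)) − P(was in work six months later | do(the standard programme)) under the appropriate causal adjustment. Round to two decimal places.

-0.23

Because the programme influences qualification attained during the programme, qualification attained during the programme is a post-treatment mediator, not a confounder. Stratifying on it would bias the estimate; the causal effect is the crude pooled difference.
The causal difference is the pooled difference: 0.407 − 0.641 = -0.235.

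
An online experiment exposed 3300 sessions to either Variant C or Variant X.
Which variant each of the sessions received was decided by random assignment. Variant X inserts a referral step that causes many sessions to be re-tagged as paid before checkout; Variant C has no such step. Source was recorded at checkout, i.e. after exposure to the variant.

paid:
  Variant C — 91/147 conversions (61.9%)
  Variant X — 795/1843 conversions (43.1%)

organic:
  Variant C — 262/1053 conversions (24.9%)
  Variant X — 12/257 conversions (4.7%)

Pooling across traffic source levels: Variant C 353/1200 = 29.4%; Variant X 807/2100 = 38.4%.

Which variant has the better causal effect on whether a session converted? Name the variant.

Variant X

The stratified and pooled comparisons disagree (Variant C wins within each traffic source; Variant X wins overall), so the answer turns on the causal role of traffic source.
Traffic source lies on the pathway variant → traffic source → outcome, so adjusting for it blocks the indirect effect. For the total causal effect of variant, use the unadjusted pooled rates.
Pooled: Variant C 29.4% vs Variant X 38.4%; Variant X is higher overall.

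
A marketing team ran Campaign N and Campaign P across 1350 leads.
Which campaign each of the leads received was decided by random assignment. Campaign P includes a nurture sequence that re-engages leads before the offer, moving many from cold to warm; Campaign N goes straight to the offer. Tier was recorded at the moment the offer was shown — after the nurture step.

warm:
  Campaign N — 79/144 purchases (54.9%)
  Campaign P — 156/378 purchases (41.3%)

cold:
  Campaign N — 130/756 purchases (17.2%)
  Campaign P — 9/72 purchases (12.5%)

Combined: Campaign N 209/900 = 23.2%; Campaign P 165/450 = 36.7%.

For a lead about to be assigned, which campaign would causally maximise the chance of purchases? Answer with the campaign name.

Engagement tier here is a post-treatment variable shaped by the campaign; conditioning on it would introduce bias rather than remove it. The overall comparison is the causal one.
Pooled: Campaign N 23.2% vs Campaign P 36.7%; Campaign P is higher overall.

Campaign P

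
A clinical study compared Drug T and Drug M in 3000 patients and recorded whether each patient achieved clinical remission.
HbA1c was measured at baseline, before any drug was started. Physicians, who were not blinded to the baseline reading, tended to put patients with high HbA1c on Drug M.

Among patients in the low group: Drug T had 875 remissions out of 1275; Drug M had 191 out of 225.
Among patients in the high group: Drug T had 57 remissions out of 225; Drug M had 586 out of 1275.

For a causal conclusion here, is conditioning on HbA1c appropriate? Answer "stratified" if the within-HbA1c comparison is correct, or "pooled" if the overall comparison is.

HbA1c is set before the drug has any effect — it is not caused by the drug — and it independently drives the outcome. That makes it a confounder, so the causal comparison is within HbA1c levels.
Within each level — low: 68.6% vs 84.9%; high: 25.3% vs 46.0% — Drug M is higher every time.

stratified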